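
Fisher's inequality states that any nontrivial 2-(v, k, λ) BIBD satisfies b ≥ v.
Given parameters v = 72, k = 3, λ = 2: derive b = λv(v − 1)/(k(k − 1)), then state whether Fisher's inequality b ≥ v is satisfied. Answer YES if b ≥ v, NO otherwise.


r = λ(v − 1)/(k − 1) = 2·71/2 = 71.
b = vr/k = 72·71/3 = 1704.
Fisher's inequality: b ≥ v ⇔ 1704 ≥ 72? YES.

YES


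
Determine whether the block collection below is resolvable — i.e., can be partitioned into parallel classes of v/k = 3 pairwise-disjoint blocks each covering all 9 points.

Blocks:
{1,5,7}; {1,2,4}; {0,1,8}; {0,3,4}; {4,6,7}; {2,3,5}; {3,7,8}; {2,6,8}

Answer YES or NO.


v = 9, block size k = 3, number of blocks = 8.
For resolvability, blocks must partition into parallel classes of size v/k = 3.
Total blocks must therefore be a multiple of 3: 8 = 3·2 + 2 ⇒ not divisible ✗.
Resolvable? NO.

NO


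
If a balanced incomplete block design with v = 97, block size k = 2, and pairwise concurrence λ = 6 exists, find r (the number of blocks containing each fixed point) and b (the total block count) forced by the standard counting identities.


Any 2-(v, k, λ) BIBD satisfies two necessary conditions:
  (i)  Each point sits in r blocks, and counting incidences through any fixed point gives r(k − 1) = λ(v − 1), so r = λ(v − 1)/(k − 1).
  (ii) Total incidences bk = vr, so b = vr/k.
Step 1: r = λ(v − 1)/(k − 1) = 6·(97 − 1)/(2 − 1) = 6·96/1 = 576/1 = 576.
Step 2: b = vr/k = 97·576/2 = 55872/2 = 27936.
Check integrality: r = 576 ∈ Z ✓, b = 27936 ∈ Z ✓.
(These identities are necessary conditions: they determine r and b for any design with these parameters, but do not by themselves prove that one exists.)

r = 576, b = 27936.


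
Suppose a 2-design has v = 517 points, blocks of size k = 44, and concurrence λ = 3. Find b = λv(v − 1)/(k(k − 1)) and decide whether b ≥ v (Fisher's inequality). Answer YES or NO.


r = λ(v − 1)/(k − 1) = 3·516/43 = 36.
b = vr/k = 517·36/44 = 423.
Fisher's inequality: b ≥ v ⇔ 423 ≥ 517? NO.

NO


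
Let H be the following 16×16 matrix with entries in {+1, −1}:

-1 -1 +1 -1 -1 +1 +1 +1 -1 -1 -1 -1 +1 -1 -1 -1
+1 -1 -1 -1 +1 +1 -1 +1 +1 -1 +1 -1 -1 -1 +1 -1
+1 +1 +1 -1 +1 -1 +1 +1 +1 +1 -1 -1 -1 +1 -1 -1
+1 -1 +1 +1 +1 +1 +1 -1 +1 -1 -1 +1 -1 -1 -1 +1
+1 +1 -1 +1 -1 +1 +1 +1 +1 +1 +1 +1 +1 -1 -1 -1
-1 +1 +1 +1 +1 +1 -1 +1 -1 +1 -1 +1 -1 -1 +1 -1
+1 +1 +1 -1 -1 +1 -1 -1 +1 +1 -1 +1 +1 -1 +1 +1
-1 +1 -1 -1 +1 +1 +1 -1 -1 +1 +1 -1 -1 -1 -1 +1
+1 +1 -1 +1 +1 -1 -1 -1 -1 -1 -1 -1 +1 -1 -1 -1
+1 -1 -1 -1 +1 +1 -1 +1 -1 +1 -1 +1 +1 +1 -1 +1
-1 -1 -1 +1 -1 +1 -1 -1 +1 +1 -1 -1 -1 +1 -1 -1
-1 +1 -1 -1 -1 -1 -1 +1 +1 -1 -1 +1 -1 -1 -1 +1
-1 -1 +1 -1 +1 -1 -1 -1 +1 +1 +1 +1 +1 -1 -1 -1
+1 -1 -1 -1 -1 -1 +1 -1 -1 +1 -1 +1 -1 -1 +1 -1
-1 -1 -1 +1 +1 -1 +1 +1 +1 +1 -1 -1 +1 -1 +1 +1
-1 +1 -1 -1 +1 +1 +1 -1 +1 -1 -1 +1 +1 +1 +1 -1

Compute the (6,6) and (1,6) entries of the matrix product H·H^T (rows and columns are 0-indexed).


Row 1 of H: [1, -1, -1, -1, 1, 1, -1, 1, 1, -1, 1, -1, -1, -1, 1, -1].
Row 6 of H: [1, 1, 1, -1, -1, 1, -1, -1, 1, 1, -1, 1, 1, -1, 1, 1].
(H·H^T)[6][6] = Σ_j H[6][j]·H[6][j] = (1)² + (1)² + (1)² + (-1)² + (-1)² + (1)² + (-1)² + (-1)² + (1)² + (1)² + (-1)² + (1)² + (1)² + (-1)² + (1)² + (1)² = 1 + 1 + 1 + 1 + 1 + 1 + 1 + 1 + 1 + 1 + 1 + 1 + 1 + 1 + 1 + 1 = 16.
(H·H^T)[1][6] = Σ_j H[1][j]·H[6][j] = (1)·(1) + (-1)·(1) + (-1)·(1) + (-1)·(-1) + (1)·(-1) + (1)·(1) + (-1)·(-1) + (1)·(-1) + (1)·(1) + (-1)·(1) + (1)·(-1) + (-1)·(1) + (-1)·(1) + (-1)·(-1) + (1)·(1) + (-1)·(1) = 1 + -1 + -1 + 1 + -1 + 1 + 1 + -1 + 1 + -1 + -1 + -1 + -1 + 1 + 1 + -1 = -2.
Rows 1 and 6 are not orthogonal (dot product = -2 ≠ 0), so H is not a Hadamard matrix.

(6,6) entry = 16; (1,6) entry = -2.


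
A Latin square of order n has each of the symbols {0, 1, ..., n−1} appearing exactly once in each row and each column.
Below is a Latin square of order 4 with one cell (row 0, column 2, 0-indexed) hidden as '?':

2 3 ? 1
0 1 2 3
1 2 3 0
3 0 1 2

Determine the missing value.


Row 0 contains symbols [1, 2, 3] — missing [0].
Column 2 contains symbols [1, 2, 3] — missing [0].
The missing symbol must appear in both missing sets; intersection = [0].
Therefore the hidden value is 0.

Missing value = 0.


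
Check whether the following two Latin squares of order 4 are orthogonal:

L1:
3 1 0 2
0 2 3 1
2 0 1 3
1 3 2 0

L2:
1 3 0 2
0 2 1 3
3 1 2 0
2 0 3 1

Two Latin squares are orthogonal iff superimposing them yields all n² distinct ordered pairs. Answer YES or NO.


Form the n² = 16 superimposed pairs (L1[i][j], L2[i][j]), row by row (rows and columns indexed from 0):
row 0: (3,1) (1,3) (0,0) (2,2)
row 1: (0,0) (2,2) (3,1) (1,3)
row 2: (2,3) (0,1) (1,2) (3,0)
row 3: (1,2) (3,0) (2,3) (0,1)
Orthogonality requires all 16 pairs distinct.
But the pair (0,0) repeats: cell (0,2) has L1 = 0, L2 = 0, and cell (1,0) has L1 = 0, L2 = 0.
A repeated pair means some other pair never occurs (only 8 distinct pairs out of 16), so the squares are not orthogonal.
Conclusion: NO.

NO


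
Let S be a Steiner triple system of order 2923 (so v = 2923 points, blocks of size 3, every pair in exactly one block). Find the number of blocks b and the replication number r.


An STS(v) is a 2-(v, 3, 1) BIBD: block size k = 3, λ = 1.
Replication: r(k − 1) = λ(v − 1) ⇒ r·2 = 2923 − 1 = 2922 ⇒ r = 1461.
Block count: bk = vr ⇒ b·3 = 2923·1461 = 4270503 ⇒ b = 1423501.

r = 1461, b = 1423501.


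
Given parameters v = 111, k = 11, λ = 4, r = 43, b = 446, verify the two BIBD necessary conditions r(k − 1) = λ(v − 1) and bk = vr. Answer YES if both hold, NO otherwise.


Condition (i): r(k − 1) = 43·10 = 430; λ(v − 1) = 4·110 = 440. Match? NO.
Condition (ii): bk = 446·11 = 4906; vr = 111·43 = 4773. Match? NO.
Both conditions hold? NO.

NO


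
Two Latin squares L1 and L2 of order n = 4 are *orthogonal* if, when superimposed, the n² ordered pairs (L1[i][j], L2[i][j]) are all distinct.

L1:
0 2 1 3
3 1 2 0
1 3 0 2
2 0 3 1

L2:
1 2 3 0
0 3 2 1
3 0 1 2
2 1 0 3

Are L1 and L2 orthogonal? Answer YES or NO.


Form the n² = 16 superimposed pairs (L1[i][j], L2[i][j]), row by row (rows and columns indexed from 0):
row 0: (0,1) (2,2) (1,3) (3,0)
row 1: (3,0) (1,3) (2,2) (0,1)
row 2: (1,3) (3,0) (0,1) (2,2)
row 3: (2,2) (0,1) (3,0) (1,3)
Orthogonality requires all 16 pairs distinct.
But the pair (3,0) repeats: cell (0,3) has L1 = 3, L2 = 0, and cell (1,0) has L1 = 3, L2 = 0.
A repeated pair means some other pair never occurs (only 4 distinct pairs out of 16), so the squares are not orthogonal.
Conclusion: NO.

NO


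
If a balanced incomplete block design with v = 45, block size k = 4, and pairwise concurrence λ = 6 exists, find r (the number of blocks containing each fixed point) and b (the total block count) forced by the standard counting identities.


Any 2-(v, k, λ) BIBD satisfies two necessary conditions:
  (i)  Each point sits in r blocks, and counting incidences through any fixed point gives r(k − 1) = λ(v − 1), so r = λ(v − 1)/(k − 1).
  (ii) Total incidences bk = vr, so b = vr/k.
Step 1: r = λ(v − 1)/(k − 1) = 6·(45 − 1)/(4 − 1) = 6·44/3 = 264/3 = 88.
Step 2: b = vr/k = 45·88/4 = 3960/4 = 990.
Check integrality: r = 88 ∈ Z ✓, b = 990 ∈ Z ✓.
(These identities are necessary conditions: they determine r and b for any design with these parameters, but do not by themselves prove that one exists.)

r = 88, b = 990.


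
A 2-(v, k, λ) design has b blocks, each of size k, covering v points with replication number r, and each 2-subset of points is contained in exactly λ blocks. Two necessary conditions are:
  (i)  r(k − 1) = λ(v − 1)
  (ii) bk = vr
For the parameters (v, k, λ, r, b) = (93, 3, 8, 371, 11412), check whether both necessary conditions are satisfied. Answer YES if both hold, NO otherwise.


Condition (i): r(k − 1) = 371·2 = 742; λ(v − 1) = 8·92 = 736. Match? NO.
Condition (ii): bk = 11412·3 = 34236; vr = 93·371 = 34503. Match? NO.
Both conditions hold? NO.

NO


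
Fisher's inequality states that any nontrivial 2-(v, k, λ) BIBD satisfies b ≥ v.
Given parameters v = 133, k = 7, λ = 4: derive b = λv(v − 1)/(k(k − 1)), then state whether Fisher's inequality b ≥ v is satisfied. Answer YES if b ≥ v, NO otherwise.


r = λ(v − 1)/(k − 1) = 4·132/6 = 88.
b = vr/k = 133·88/7 = 1672.
Fisher's inequality: b ≥ v ⇔ 1672 ≥ 133? YES.

YES


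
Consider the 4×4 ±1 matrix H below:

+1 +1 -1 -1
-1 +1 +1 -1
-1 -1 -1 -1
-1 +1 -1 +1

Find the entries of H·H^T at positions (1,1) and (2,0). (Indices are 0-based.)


Row 0 of H: [1, 1, -1, -1].
Row 1 of H: [-1, 1, 1, -1].
Row 2 of H: [-1, -1, -1, -1].
(H·H^T)[1][1] = Σ_j H[1][j]·H[1][j] = (-1)² + (1)² + (1)² + (-1)² = 1 + 1 + 1 + 1 = 4.
(H·H^T)[2][0] = Σ_j H[2][j]·H[0][j] = (-1)·(1) + (-1)·(1) + (-1)·(-1) + (-1)·(-1) = -1 + -1 + 1 + 1 = 0.
So rows 2 and 0 are orthogonal; the diagonal entry equals n = 4.

(1,1) entry = 4; (2,0) entry = 0.


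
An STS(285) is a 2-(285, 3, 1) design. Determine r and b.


An STS(v) is a 2-(v, 3, 1) BIBD: block size k = 3, λ = 1.
Replication: r(k − 1) = λ(v − 1) ⇒ r·2 = 285 − 1 = 284 ⇒ r = 142.
Block count: bk = vr ⇒ b·3 = 285·142 = 40470 ⇒ b = 13490.

r = 142, b = 13490.


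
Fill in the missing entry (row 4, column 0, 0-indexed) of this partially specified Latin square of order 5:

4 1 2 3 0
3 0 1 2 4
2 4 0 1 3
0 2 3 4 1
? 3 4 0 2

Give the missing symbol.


Row 4 contains symbols [0, 2, 3, 4] — missing [1].
Column 0 contains symbols [0, 2, 3, 4] — missing [1].
The missing symbol must appear in both missing sets; intersection = [1].
Therefore the hidden value is 1.

Missing value = 1.


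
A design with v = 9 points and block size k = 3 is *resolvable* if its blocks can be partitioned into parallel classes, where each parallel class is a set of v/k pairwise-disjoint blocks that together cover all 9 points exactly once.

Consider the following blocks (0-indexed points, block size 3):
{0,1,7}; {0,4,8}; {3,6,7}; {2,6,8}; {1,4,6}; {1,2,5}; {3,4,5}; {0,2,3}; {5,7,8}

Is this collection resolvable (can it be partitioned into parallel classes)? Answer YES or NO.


v = 9, block size k = 3, number of blocks = 9.
For resolvability, blocks must partition into parallel classes of size v/k = 3.
Total blocks must therefore be a multiple of 3: 9 = 3·3 + 0 ⇒ divisible ✓.
Greedy packing gives 3 candidate class(es). Each should be a full parallel class (size 3, covers all 9 points).
  Class 1 (3 blocks): {0,1,7}; {2,6,8}; {3,4,5}. Points covered: [0, 1, 2, 3, 4, 5, 6, 7, 8].
  Class 2 (3 blocks): {0,4,8}; {3,6,7}; {1,2,5}. Points covered: [0, 1, 2, 3, 4, 5, 6, 7, 8].
  Class 3 (3 blocks): {1,4,6}; {0,2,3}; {5,7,8}. Points covered: [0, 1, 2, 3, 4, 5, 6, 7, 8].
All classes full (size 3)? YES. All classes cover every point? YES.
Resolvable? YES.

YES


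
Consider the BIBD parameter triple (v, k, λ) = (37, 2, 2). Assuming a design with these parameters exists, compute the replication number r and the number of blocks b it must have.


Any 2-(v, k, λ) BIBD satisfies two necessary conditions:
  (i)  Each point sits in r blocks, and counting incidences through any fixed point gives r(k − 1) = λ(v − 1), so r = λ(v − 1)/(k − 1).
  (ii) Total incidences bk = vr, so b = vr/k.
Step 1: r = λ(v − 1)/(k − 1) = 2·(37 − 1)/(2 − 1) = 2·36/1 = 72/1 = 72.
Step 2: b = vr/k = 37·72/2 = 2664/2 = 1332.
Check integrality: r = 72 ∈ Z ✓, b = 1332 ∈ Z ✓.
(These identities are necessary conditions: they determine r and b for any design with these parameters, but do not by themselves prove that one exists.)

r = 72, b = 1332.


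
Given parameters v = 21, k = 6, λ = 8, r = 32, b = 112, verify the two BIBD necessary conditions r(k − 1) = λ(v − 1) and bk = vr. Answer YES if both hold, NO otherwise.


Condition (i): r(k − 1) = 32·5 = 160; λ(v − 1) = 8·20 = 160. Match? YES.
Condition (ii): bk = 112·6 = 672; vr = 21·32 = 672. Match? YES.
Both conditions hold? YES.

YES


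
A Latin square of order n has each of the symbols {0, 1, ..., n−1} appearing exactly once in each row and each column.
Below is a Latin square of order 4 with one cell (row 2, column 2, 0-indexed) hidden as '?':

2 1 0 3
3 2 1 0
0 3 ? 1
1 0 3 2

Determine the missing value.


Row 2 contains symbols [0, 1, 3] — missing [2].
Column 2 contains symbols [0, 1, 3] — missing [2].
The missing symbol must appear in both missing sets; intersection = [2].
Therefore the hidden value is 2.

Missing value = 2.


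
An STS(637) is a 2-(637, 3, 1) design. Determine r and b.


An STS(v) is a 2-(v, 3, 1) BIBD: block size k = 3, λ = 1.
Replication: r(k − 1) = λ(v − 1) ⇒ r·2 = 637 − 1 = 636 ⇒ r = 318.
Block count: b = v(v − 1)/6 = 637·636/6 = 405132/6 = 67522.

r = 318, b = 67522.


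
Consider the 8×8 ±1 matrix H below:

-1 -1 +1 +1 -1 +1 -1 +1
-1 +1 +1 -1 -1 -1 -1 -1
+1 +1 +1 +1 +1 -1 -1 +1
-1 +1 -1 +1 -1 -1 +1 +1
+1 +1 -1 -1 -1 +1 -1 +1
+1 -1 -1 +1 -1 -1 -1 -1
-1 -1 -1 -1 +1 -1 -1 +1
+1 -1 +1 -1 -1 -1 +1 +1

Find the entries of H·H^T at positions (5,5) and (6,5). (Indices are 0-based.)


Row 5 of H: [1, -1, -1, 1, -1, -1, -1, -1].
Row 6 of H: [-1, -1, -1, -1, 1, -1, -1, 1].
(H·H^T)[5][5] = Σ_j H[5][j]·H[5][j] = (1)² + (-1)² + (-1)² + (1)² + (-1)² + (-1)² + (-1)² + (-1)² = 1 + 1 + 1 + 1 + 1 + 1 + 1 + 1 = 8.
(H·H^T)[6][5] = Σ_j H[6][j]·H[5][j] = (-1)·(1) + (-1)·(-1) + (-1)·(-1) + (-1)·(1) + (1)·(-1) + (-1)·(-1) + (-1)·(-1) + (1)·(-1) = -1 + 1 + 1 + -1 + -1 + 1 + 1 + -1 = 0.
So rows 6 and 5 are orthogonal; the diagonal entry equals n = 8.

(5,5) entry = 8; (6,5) entry = 0.


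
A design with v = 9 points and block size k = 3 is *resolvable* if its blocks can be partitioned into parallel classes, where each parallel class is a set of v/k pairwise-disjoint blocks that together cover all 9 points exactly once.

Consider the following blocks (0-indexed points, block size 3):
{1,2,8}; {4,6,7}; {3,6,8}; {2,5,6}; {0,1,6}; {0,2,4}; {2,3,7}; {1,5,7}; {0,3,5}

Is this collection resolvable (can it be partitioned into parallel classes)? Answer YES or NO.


v = 9, block size k = 3, number of blocks = 9.
For resolvability, blocks must partition into parallel classes of size v/k = 3.
Total blocks must therefore be a multiple of 3: 9 = 3·3 + 0 ⇒ divisible ✓.
Consider block {2,5,6}. It intersects every other block in the collection, so no parallel class of size 3 can contain it.
Since every block must belong to some parallel class in a resolution, the collection cannot be partitioned into parallel classes.
Resolvable? NO.

NO


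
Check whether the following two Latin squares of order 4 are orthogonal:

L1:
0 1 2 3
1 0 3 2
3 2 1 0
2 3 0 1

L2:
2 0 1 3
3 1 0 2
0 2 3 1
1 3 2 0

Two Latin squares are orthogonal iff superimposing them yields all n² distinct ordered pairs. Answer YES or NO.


Form the n² = 16 superimposed pairs (L1[i][j], L2[i][j]), row by row (rows and columns indexed from 0):
row 0: (0,2) (1,0) (2,1) (3,3)
row 1: (1,3) (0,1) (3,0) (2,2)
row 2: (3,0) (2,2) (1,3) (0,1)
row 3: (2,1) (3,3) (0,2) (1,0)
Orthogonality requires all 16 pairs distinct.
But the pair (3,0) repeats: cell (1,2) has L1 = 3, L2 = 0, and cell (2,0) has L1 = 3, L2 = 0.
A repeated pair means some other pair never occurs (only 8 distinct pairs out of 16), so the squares are not orthogonal.
Conclusion: NO.

NO


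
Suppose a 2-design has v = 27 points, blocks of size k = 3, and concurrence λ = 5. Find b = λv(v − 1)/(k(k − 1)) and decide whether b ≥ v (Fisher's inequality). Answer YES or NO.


b = λv(v − 1)/(k(k − 1)) = 5·27·26/(3·2) = 3510/6 = 585.
Compare with v = 27: b ≥ v, so Fisher's inequality holds.

YES


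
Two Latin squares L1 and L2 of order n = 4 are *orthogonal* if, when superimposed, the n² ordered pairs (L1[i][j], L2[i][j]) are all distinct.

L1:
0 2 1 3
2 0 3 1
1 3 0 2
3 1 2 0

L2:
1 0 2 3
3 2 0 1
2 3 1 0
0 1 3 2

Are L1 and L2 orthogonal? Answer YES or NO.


Form the n² = 16 superimposed pairs (L1[i][j], L2[i][j]), row by row (rows and columns indexed from 0):
row 0: (0,1) (2,0) (1,2) (3,3)
row 1: (2,3) (0,2) (3,0) (1,1)
row 2: (1,2) (3,3) (0,1) (2,0)
row 3: (3,0) (1,1) (2,3) (0,2)
Orthogonality requires all 16 pairs distinct.
But the pair (1,2) repeats: cell (0,2) has L1 = 1, L2 = 2, and cell (2,0) has L1 = 1, L2 = 2.
A repeated pair means some other pair never occurs (only 8 distinct pairs out of 16), so the squares are not orthogonal.
Conclusion: NO.

NO


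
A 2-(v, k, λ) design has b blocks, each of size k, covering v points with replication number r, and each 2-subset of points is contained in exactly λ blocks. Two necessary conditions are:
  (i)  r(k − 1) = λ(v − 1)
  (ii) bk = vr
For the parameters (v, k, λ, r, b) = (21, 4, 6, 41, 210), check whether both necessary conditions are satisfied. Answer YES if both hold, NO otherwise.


Condition (i): r(k − 1) = 41·3 = 123; λ(v − 1) = 6·20 = 120. Match? NO.
Condition (ii): bk = 210·4 = 840; vr = 21·41 = 861. Match? NO.
Both conditions hold? NO.

NO


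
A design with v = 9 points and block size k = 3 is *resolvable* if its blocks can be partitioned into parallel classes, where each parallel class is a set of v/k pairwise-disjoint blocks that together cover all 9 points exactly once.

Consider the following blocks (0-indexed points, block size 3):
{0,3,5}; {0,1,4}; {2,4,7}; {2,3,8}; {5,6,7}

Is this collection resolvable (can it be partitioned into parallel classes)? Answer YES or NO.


v = 9, block size k = 3, number of blocks = 5.
For resolvability, blocks must partition into parallel classes of size v/k = 3.
Total blocks must therefore be a multiple of 3: 5 = 3·1 + 2 ⇒ not divisible ✗.
Resolvable? NO.

NO


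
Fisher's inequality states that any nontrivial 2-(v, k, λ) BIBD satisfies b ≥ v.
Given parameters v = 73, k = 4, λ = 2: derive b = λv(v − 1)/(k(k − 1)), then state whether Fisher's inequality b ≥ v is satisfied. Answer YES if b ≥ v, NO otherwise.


r = λ(v − 1)/(k − 1) = 2·72/3 = 48.
b = vr/k = 73·48/4 = 876.
Fisher's inequality: b ≥ v ⇔ 876 ≥ 73? YES.

YES


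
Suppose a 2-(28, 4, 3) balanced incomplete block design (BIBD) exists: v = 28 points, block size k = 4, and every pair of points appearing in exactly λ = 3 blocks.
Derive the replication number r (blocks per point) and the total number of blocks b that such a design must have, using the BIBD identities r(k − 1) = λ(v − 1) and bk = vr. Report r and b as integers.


Any 2-(v, k, λ) BIBD satisfies two necessary conditions:
  (i)  Each point sits in r blocks, and counting incidences through any fixed point gives r(k − 1) = λ(v − 1), so r = λ(v − 1)/(k − 1).
  (ii) Total incidences bk = vr, so b = vr/k.
Step 1: r = λ(v − 1)/(k − 1) = 3·(28 − 1)/(4 − 1) = 3·27/3 = 81/3 = 27.
Step 2: b = vr/k = 28·27/4 = 756/4 = 189.
Check integrality: r = 27 ∈ Z ✓, b = 189 ∈ Z ✓.
(These identities are necessary conditions: they determine r and b for any design with these parameters, but do not by themselves prove that one exists.)

r = 27, b = 189.


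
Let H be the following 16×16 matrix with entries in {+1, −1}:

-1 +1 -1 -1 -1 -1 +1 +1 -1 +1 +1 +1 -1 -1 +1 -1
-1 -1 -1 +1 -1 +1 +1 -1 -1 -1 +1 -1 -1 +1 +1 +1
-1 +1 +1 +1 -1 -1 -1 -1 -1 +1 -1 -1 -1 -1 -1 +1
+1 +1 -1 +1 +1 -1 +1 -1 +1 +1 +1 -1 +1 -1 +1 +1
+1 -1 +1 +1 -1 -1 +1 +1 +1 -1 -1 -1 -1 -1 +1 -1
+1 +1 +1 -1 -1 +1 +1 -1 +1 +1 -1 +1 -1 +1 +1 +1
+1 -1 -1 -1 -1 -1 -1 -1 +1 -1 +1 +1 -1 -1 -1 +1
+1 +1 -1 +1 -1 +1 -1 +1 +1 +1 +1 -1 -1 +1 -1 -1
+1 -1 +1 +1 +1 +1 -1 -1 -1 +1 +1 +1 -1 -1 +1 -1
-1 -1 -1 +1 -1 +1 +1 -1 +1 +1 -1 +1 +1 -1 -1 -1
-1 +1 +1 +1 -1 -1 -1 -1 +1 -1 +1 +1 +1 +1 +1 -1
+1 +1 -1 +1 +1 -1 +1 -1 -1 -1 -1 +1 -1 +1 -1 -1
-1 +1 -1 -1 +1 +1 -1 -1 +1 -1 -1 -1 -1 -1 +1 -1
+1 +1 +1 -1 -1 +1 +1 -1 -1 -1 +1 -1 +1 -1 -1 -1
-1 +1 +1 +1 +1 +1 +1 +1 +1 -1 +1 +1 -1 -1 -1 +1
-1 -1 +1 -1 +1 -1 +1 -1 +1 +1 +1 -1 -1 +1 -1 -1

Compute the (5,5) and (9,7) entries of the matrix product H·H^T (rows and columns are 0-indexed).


Row 5 of H: [1, 1, 1, -1, -1, 1, 1, -1, 1, 1, -1, 1, -1, 1, 1, 1].
Row 7 of H: [1, 1, -1, 1, -1, 1, -1, 1, 1, 1, 1, -1, -1, 1, -1, -1].
Row 9 of H: [-1, -1, -1, 1, -1, 1, 1, -1, 1, 1, -1, 1, 1, -1, -1, -1].
(H·H^T)[5][5] = Σ_j H[5][j]·H[5][j] = (1)² + (1)² + (1)² + (-1)² + (-1)² + (1)² + (1)² + (-1)² + (1)² + (1)² + (-1)² + (1)² + (-1)² + (1)² + (1)² + (1)² = 1 + 1 + 1 + 1 + 1 + 1 + 1 + 1 + 1 + 1 + 1 + 1 + 1 + 1 + 1 + 1 = 16.
(H·H^T)[9][7] = Σ_j H[9][j]·H[7][j] = (-1)·(1) + (-1)·(1) + (-1)·(-1) + (1)·(1) + (-1)·(-1) + (1)·(1) + (1)·(-1) + (-1)·(1) + (1)·(1) + (1)·(1) + (-1)·(1) + (1)·(-1) + (1)·(-1) + (-1)·(1) + (-1)·(-1) + (-1)·(-1) = -1 + -1 + 1 + 1 + 1 + 1 + -1 + -1 + 1 + 1 + -1 + -1 + -1 + -1 + 1 + 1 = 0.
So rows 9 and 7 are orthogonal; the diagonal entry equals n = 16.

(5,5) entry = 16; (9,7) entry = 0.


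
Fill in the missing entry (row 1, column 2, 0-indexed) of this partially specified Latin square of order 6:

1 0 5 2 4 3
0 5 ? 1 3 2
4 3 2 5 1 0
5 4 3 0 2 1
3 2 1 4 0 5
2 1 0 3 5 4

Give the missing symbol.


Row 1 contains symbols [0, 1, 2, 3, 5] — missing [4].
Column 2 contains symbols [0, 1, 2, 3, 5] — missing [4].
The missing symbol must appear in both missing sets; intersection = [4].
Therefore the hidden value is 4.

Missing value = 4.


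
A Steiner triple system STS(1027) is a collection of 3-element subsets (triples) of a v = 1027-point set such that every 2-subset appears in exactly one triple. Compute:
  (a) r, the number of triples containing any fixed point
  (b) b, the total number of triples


An STS(v) is a 2-(v, 3, 1) BIBD: block size k = 3, λ = 1.
Replication: r(k − 1) = λ(v − 1) ⇒ r·2 = 1027 − 1 = 1026 ⇒ r = 513.
Block count: b = v(v − 1)/6 = 1027·1026/6 = 1053702/6 = 175617.
(Check via bk = vr: 175617·3 = 526851 = 1027·513 = 526851 ✓.)

r = 513, b = 175617.


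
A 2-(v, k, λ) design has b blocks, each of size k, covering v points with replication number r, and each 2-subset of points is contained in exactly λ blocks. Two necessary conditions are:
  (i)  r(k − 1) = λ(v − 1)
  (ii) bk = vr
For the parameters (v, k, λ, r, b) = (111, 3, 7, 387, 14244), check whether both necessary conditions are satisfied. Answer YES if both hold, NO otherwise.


Condition (i): r(k − 1) = 387·2 = 774; λ(v − 1) = 7·110 = 770. Match? NO.
Condition (ii): bk = 14244·3 = 42732; vr = 111·387 = 42957. Match? NO.
Both conditions hold? NO.

NO


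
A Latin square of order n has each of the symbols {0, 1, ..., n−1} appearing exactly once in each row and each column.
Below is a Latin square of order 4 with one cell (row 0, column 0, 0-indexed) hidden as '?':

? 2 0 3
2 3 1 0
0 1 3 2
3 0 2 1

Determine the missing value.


Row 0 contains symbols [0, 2, 3] — missing [1].
Column 0 contains symbols [0, 2, 3] — missing [1].
The missing symbol must appear in both missing sets; intersection = [1].
Therefore the hidden value is 1.

Missing value = 1.


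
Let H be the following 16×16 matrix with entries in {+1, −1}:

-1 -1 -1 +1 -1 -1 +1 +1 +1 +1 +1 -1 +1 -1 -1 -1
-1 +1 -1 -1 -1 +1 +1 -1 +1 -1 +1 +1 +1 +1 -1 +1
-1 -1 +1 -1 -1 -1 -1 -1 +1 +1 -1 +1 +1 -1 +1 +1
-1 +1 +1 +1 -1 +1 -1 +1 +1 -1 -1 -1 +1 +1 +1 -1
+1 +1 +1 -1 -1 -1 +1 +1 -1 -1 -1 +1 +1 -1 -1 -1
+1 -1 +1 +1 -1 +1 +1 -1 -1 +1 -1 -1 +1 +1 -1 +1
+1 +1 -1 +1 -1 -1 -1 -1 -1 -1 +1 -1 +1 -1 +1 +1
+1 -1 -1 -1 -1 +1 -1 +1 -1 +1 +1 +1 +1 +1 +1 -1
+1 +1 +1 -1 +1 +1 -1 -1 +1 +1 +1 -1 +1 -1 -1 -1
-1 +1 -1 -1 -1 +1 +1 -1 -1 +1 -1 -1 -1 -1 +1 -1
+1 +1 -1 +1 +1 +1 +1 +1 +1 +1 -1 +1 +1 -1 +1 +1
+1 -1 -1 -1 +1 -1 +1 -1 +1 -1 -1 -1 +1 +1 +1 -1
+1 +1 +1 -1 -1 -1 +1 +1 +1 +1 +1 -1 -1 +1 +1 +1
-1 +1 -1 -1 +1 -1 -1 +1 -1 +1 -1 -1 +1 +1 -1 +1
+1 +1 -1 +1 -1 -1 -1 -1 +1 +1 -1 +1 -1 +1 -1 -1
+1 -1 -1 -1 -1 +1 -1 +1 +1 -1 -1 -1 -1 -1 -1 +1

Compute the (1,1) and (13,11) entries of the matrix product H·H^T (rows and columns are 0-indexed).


Row 1 of H: [-1, 1, -1, -1, -1, 1, 1, -1, 1, -1, 1, 1, 1, 1, -1, 1].
Row 11 of H: [1, -1, -1, -1, 1, -1, 1, -1, 1, -1, -1, -1, 1, 1, 1, -1].
Row 13 of H: [-1, 1, -1, -1, 1, -1, -1, 1, -1, 1, -1, -1, 1, 1, -1, 1].
(H·H^T)[1][1] = Σ_j H[1][j]·H[1][j] = (-1)² + (1)² + (-1)² + (-1)² + (-1)² + (1)² + (1)² + (-1)² + (1)² + (-1)² + (1)² + (1)² + (1)² + (1)² + (-1)² + (1)² = 1 + 1 + 1 + 1 + 1 + 1 + 1 + 1 + 1 + 1 + 1 + 1 + 1 + 1 + 1 + 1 = 16.
(H·H^T)[13][11] = Σ_j H[13][j]·H[11][j] = (-1)·(1) + (1)·(-1) + (-1)·(-1) + (-1)·(-1) + (1)·(1) + (-1)·(-1) + (-1)·(1) + (1)·(-1) + (-1)·(1) + (1)·(-1) + (-1)·(-1) + (-1)·(-1) + (1)·(1) + (1)·(1) + (-1)·(1) + (1)·(-1) = -1 + -1 + 1 + 1 + 1 + 1 + -1 + -1 + -1 + -1 + 1 + 1 + 1 + 1 + -1 + -1 = 0.
So rows 13 and 11 are orthogonal; the diagonal entry equals n = 16.

(1,1) entry = 16; (13,11) entry = 0.


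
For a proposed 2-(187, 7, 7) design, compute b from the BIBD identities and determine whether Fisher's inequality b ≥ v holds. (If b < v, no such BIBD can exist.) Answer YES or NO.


r = λ(v − 1)/(k − 1) = 7·186/6 = 217.
b = vr/k = 187·217/7 = 5797.
Fisher's inequality: b ≥ v ⇔ 5797 ≥ 187? YES.

YES


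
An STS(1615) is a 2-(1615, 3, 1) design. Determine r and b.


An STS(v) is a 2-(v, 3, 1) BIBD: block size k = 3, λ = 1.
Replication: r(k − 1) = λ(v − 1) ⇒ r·2 = 1615 − 1 = 1614 ⇒ r = 807.
Block count: bk = vr ⇒ b·3 = 1615·807 = 1303305 ⇒ b = 434435.
(Check via b = v(v − 1)/6 = 1615·1614/6 = 2606610/6 = 434435.)

r = 807, b = 434435.


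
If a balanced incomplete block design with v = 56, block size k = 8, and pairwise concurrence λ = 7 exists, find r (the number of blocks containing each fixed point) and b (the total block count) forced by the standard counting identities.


Any 2-(v, k, λ) BIBD satisfies two necessary conditions:
  (i)  Each point sits in r blocks, and counting incidences through any fixed point gives r(k − 1) = λ(v − 1), so r = λ(v − 1)/(k − 1).
  (ii) Total incidences bk = vr, so b = vr/k.
Step 1: r = λ(v − 1)/(k − 1) = 7·(56 − 1)/(8 − 1) = 7·55/7 = 385/7 = 55.
Step 2: b = vr/k = 56·55/8 = 3080/8 = 385.
Check integrality: r = 55 ∈ Z ✓, b = 385 ∈ Z ✓.
(These identities are necessary conditions: they determine r and b for any design with these parameters, but do not by themselves prove that one exists.)

r = 55, b = 385.


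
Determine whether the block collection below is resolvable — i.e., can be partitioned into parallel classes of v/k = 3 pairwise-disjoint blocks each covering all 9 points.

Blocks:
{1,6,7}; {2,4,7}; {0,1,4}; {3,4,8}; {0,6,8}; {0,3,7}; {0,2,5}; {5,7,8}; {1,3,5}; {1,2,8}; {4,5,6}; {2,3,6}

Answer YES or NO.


v = 9, block size k = 3, number of blocks = 12.
For resolvability, blocks must partition into parallel classes of size v/k = 3.
Total blocks must therefore be a multiple of 3: 12 = 3·4 + 0 ⇒ divisible ✓.
Greedy packing gives 4 candidate class(es). Each should be a full parallel class (size 3, covers all 9 points).
  Class 1 (3 blocks): {1,6,7}; {3,4,8}; {0,2,5}. Points covered: [0, 1, 2, 3, 4, 5, 6, 7, 8].
  Class 2 (3 blocks): {2,4,7}; {0,6,8}; {1,3,5}. Points covered: [0, 1, 2, 3, 4, 5, 6, 7, 8].
  Class 3 (3 blocks): {0,1,4}; {5,7,8}; {2,3,6}. Points covered: [0, 1, 2, 3, 4, 5, 6, 7, 8].
  Class 4 (3 blocks): {0,3,7}; {1,2,8}; {4,5,6}. Points covered: [0, 1, 2, 3, 4, 5, 6, 7, 8].
All classes full (size 3)? YES. All classes cover every point? YES.
Resolvable? YES.

YES


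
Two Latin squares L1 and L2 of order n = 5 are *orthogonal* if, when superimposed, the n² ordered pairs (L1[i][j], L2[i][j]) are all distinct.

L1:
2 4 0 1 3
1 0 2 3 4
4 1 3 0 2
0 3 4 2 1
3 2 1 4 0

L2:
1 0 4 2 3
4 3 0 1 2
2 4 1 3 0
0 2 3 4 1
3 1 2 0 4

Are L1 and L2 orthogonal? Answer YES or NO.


Form the n² = 25 superimposed pairs (L1[i][j], L2[i][j]), row by row (rows and columns indexed from 0):
row 0: (2,1) (4,0) (0,4) (1,2) (3,3)
row 1: (1,4) (0,3) (2,0) (3,1) (4,2)
row 2: (4,2) (1,4) (3,1) (0,3) (2,0)
row 3: (0,0) (3,2) (4,3) (2,4) (1,1)
row 4: (3,3) (2,1) (1,2) (4,0) (0,4)
Orthogonality requires all 25 pairs distinct.
But the pair (4,2) repeats: cell (1,4) has L1 = 4, L2 = 2, and cell (2,0) has L1 = 4, L2 = 2.
A repeated pair means some other pair never occurs (only 15 distinct pairs out of 25), so the squares are not orthogonal.
Conclusion: NO.

NO


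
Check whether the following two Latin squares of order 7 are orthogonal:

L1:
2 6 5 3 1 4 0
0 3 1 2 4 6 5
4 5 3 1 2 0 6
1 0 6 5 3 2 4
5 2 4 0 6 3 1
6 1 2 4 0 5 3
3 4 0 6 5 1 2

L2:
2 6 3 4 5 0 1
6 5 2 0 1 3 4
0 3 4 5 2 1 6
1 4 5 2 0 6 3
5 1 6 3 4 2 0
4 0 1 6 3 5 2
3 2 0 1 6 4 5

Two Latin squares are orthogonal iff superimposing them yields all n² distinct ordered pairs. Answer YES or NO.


Form the n² = 49 superimposed pairs (L1[i][j], L2[i][j]), row by row (rows and columns indexed from 0):
row 0: (2,2) (6,6) (5,3) (3,4) (1,5) (4,0) (0,1)
row 1: (0,6) (3,5) (1,2) (2,0) (4,1) (6,3) (5,4)
row 2: (4,0) (5,3) (3,4) (1,5) (2,2) (0,1) (6,6)
row 3: (1,1) (0,4) (6,5) (5,2) (3,0) (2,6) (4,3)
row 4: (5,5) (2,1) (4,6) (0,3) (6,4) (3,2) (1,0)
row 5: (6,4) (1,0) (2,1) (4,6) (0,3) (5,5) (3,2)
row 6: (3,3) (4,2) (0,0) (6,1) (5,6) (1,4) (2,5)
Orthogonality requires all 49 pairs distinct.
But the pair (4,0) repeats: cell (0,5) has L1 = 4, L2 = 0, and cell (2,0) has L1 = 4, L2 = 0.
A repeated pair means some other pair never occurs (only 35 distinct pairs out of 49), so the squares are not orthogonal.
Conclusion: NO.

NO


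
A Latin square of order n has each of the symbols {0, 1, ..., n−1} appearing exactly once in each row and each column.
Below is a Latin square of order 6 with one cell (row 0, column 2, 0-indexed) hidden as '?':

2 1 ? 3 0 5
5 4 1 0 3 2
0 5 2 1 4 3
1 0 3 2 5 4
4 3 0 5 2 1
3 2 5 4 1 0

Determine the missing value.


Row 0 contains symbols [0, 1, 2, 3, 5] — missing [4].
Column 2 contains symbols [0, 1, 2, 3, 5] — missing [4].
The missing symbol must appear in both missing sets; intersection = [4].
Therefore the hidden value is 4.

Missing value = 4.


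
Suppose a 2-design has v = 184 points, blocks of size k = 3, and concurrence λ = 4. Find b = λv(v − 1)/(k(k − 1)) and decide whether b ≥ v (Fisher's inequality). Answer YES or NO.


r = λ(v − 1)/(k − 1) = 4·183/2 = 366.
b = vr/k = 184·366/3 = 22448.
Fisher's inequality: b ≥ v ⇔ 22448 ≥ 184? YES.

YES


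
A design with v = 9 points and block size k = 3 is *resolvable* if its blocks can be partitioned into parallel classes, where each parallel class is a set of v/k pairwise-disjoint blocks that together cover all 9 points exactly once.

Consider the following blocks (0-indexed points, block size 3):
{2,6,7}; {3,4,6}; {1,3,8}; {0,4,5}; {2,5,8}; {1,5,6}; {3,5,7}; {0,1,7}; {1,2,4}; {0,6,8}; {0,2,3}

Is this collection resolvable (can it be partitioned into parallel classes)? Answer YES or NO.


v = 9, block size k = 3, number of blocks = 11.
For resolvability, blocks must partition into parallel classes of size v/k = 3.
Total blocks must therefore be a multiple of 3: 11 = 3·3 + 2 ⇒ not divisible ✗.
Resolvable? NO.

NO


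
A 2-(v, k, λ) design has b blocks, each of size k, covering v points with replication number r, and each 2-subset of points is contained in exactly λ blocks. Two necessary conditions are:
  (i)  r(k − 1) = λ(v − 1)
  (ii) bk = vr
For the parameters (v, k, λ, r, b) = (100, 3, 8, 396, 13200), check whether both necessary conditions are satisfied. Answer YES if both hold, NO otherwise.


Condition (i): r(k − 1) = 396·2 = 792; λ(v − 1) = 8·99 = 792. Match? YES.
Condition (ii): bk = 13200·3 = 39600; vr = 100·396 = 39600. Match? YES.
Both conditions hold? YES.

YES


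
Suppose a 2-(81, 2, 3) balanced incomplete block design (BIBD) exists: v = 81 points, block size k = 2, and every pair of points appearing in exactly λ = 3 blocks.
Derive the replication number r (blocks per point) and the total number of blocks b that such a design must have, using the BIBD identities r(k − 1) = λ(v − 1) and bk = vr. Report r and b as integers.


Any 2-(v, k, λ) BIBD satisfies two necessary conditions:
  (i)  Each point sits in r blocks, and counting incidences through any fixed point gives r(k − 1) = λ(v − 1), so r = λ(v − 1)/(k − 1).
  (ii) Total incidences bk = vr, so b = vr/k.
Step 1: r = λ(v − 1)/(k − 1) = 3·(81 − 1)/(2 − 1) = 3·80/1 = 240/1 = 240.
Step 2: b = vr/k = 81·240/2 = 19440/2 = 9720.
Check integrality: r = 240 ∈ Z ✓, b = 9720 ∈ Z ✓.
(These identities are necessary conditions: they determine r and b for any design with these parameters, but do not by themselves prove that one exists.)

r = 240, b = 9720.


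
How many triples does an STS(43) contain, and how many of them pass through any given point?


An STS(v) is a 2-(v, 3, 1) BIBD: block size k = 3, λ = 1.
Replication: r(k − 1) = λ(v − 1) ⇒ r·2 = 43 − 1 = 42 ⇒ r = 21.
Block count: b = v(v − 1)/6 = 43·42/6 = 1806/6 = 301.
(Check via bk = vr: 301·3 = 903 = 43·21 = 903 ✓.)

r = 21, b = 301.


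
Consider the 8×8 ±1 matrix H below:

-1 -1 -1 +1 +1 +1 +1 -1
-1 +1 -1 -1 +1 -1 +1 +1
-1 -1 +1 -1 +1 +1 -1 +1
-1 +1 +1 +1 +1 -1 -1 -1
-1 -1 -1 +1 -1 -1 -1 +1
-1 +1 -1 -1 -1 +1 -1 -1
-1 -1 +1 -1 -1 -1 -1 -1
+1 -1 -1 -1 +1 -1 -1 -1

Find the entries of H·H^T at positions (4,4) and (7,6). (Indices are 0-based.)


Row 4 of H: [-1, -1, -1, 1, -1, -1, -1, 1].
Row 6 of H: [-1, -1, 1, -1, -1, -1, -1, -1].
Row 7 of H: [1, -1, -1, -1, 1, -1, -1, -1].
(H·H^T)[4][4] = Σ_j H[4][j]·H[4][j] = (-1)² + (-1)² + (-1)² + (1)² + (-1)² + (-1)² + (-1)² + (1)² = 1 + 1 + 1 + 1 + 1 + 1 + 1 + 1 = 8.
(H·H^T)[7][6] = Σ_j H[7][j]·H[6][j] = (1)·(-1) + (-1)·(-1) + (-1)·(1) + (-1)·(-1) + (1)·(-1) + (-1)·(-1) + (-1)·(-1) + (-1)·(-1) = -1 + 1 + -1 + 1 + -1 + 1 + 1 + 1 = 2.
Rows 7 and 6 are not orthogonal (dot product = 2 ≠ 0), so H is not a Hadamard matrix.

(4,4) entry = 8; (7,6) entry = 2.


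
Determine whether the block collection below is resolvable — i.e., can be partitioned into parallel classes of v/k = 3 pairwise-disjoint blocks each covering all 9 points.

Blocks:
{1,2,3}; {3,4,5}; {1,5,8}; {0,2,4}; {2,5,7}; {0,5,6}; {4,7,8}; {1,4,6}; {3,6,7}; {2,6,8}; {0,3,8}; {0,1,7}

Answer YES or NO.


v = 9, block size k = 3, number of blocks = 12.
For resolvability, blocks must partition into parallel classes of size v/k = 3.
Total blocks must therefore be a multiple of 3: 12 = 3·4 + 0 ⇒ divisible ✓.
Greedy packing gives 4 candidate class(es). Each should be a full parallel class (size 3, covers all 9 points).
  Class 1 (3 blocks): {1,2,3}; {0,5,6}; {4,7,8}. Points covered: [0, 1, 2, 3, 4, 5, 6, 7, 8].
  Class 2 (3 blocks): {3,4,5}; {2,6,8}; {0,1,7}. Points covered: [0, 1, 2, 3, 4, 5, 6, 7, 8].
  Class 3 (3 blocks): {1,5,8}; {0,2,4}; {3,6,7}. Points covered: [0, 1, 2, 3, 4, 5, 6, 7, 8].
  Class 4 (3 blocks): {2,5,7}; {1,4,6}; {0,3,8}. Points covered: [0, 1, 2, 3, 4, 5, 6, 7, 8].
All classes full (size 3)? YES. All classes cover every point? YES.
Resolvable? YES.

YES


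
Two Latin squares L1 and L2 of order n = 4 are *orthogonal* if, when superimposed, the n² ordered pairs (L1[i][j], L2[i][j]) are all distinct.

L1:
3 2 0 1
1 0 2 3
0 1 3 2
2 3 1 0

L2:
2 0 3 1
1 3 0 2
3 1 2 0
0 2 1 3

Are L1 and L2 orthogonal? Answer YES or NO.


Form the n² = 16 superimposed pairs (L1[i][j], L2[i][j]), row by row (rows and columns indexed from 0):
row 0: (3,2) (2,0) (0,3) (1,1)
row 1: (1,1) (0,3) (2,0) (3,2)
row 2: (0,3) (1,1) (3,2) (2,0)
row 3: (2,0) (3,2) (1,1) (0,3)
Orthogonality requires all 16 pairs distinct.
But the pair (1,1) repeats: cell (0,3) has L1 = 1, L2 = 1, and cell (1,0) has L1 = 1, L2 = 1.
A repeated pair means some other pair never occurs (only 4 distinct pairs out of 16), so the squares are not orthogonal.
Conclusion: NO.

NO


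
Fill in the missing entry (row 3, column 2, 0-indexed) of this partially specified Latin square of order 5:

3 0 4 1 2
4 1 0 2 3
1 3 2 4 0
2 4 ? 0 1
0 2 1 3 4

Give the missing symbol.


Row 3 contains symbols [0, 1, 2, 4] — missing [3].
Column 2 contains symbols [0, 1, 2, 4] — missing [3].
The missing symbol must appear in both missing sets; intersection = [3].
Therefore the hidden value is 3.

Missing value = 3.


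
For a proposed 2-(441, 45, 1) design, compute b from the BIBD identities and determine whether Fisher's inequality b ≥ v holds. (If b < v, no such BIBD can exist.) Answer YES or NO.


b = λv(v − 1)/(k(k − 1)) = 1·441·440/(45·44) = 194040/1980 = 98.
Compare with v = 441: b < v, so Fisher's inequality fails.

NO


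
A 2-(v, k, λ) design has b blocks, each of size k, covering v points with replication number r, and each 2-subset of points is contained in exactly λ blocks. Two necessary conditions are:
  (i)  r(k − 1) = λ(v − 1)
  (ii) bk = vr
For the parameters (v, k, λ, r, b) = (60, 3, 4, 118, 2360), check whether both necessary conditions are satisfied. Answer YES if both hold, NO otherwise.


Condition (i): r(k − 1) = 118·2 = 236; λ(v − 1) = 4·59 = 236. Match? YES.
Condition (ii): bk = 2360·3 = 7080; vr = 60·118 = 7080. Match? YES.
Both conditions hold? YES.

YES


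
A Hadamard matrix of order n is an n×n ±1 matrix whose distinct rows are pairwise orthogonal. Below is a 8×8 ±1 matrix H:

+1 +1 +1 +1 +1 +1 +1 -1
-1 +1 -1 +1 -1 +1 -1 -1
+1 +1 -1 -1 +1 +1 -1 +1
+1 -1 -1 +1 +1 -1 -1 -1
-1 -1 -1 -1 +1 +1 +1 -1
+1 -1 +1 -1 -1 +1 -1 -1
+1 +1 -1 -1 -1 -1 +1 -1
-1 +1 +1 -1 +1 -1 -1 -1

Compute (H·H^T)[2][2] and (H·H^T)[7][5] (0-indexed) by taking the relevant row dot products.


Row 2 of H: [1, 1, -1, -1, 1, 1, -1, 1].
Row 5 of H: [1, -1, 1, -1, -1, 1, -1, -1].
Row 7 of H: [-1, 1, 1, -1, 1, -1, -1, -1].
(H·H^T)[2][2] = Σ_j H[2][j]·H[2][j] = (1)² + (1)² + (-1)² + (-1)² + (1)² + (1)² + (-1)² + (1)² = 1 + 1 + 1 + 1 + 1 + 1 + 1 + 1 = 8.
(H·H^T)[7][5] = Σ_j H[7][j]·H[5][j] = (-1)·(1) + (1)·(-1) + (1)·(1) + (-1)·(-1) + (1)·(-1) + (-1)·(1) + (-1)·(-1) + (-1)·(-1) = -1 + -1 + 1 + 1 + -1 + -1 + 1 + 1 = 0.
So rows 7 and 5 are orthogonal; the diagonal entry equals n = 8.

(2,2) entry = 8; (7,5) entry = 0.


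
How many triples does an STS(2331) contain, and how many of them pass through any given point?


An STS(v) is a 2-(v, 3, 1) BIBD: block size k = 3, λ = 1.
Replication: r(k − 1) = λ(v − 1) ⇒ r·2 = 2331 − 1 = 2330 ⇒ r = 1165.
Block count: b = v(v − 1)/6 = 2331·2330/6 = 5431230/6 = 905205.

r = 1165, b = 905205.


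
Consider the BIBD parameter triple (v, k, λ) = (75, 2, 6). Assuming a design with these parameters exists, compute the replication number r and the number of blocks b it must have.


Any 2-(v, k, λ) BIBD satisfies two necessary conditions:
  (i)  Each point sits in r blocks, and counting incidences through any fixed point gives r(k − 1) = λ(v − 1), so r = λ(v − 1)/(k − 1).
  (ii) Total incidences bk = vr, so b = vr/k.
Step 1: r = λ(v − 1)/(k − 1) = 6·(75 − 1)/(2 − 1) = 6·74/1 = 444/1 = 444.
Step 2: b = vr/k = 75·444/2 = 33300/2 = 16650.
Check integrality: r = 444 ∈ Z ✓, b = 16650 ∈ Z ✓.
(These identities are necessary conditions: they determine r and b for any design with these parameters, but do not by themselves prove that one exists.)

r = 444, b = 16650.


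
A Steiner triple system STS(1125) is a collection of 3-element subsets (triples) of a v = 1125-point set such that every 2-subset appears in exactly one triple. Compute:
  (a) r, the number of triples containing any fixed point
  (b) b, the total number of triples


An STS(v) is a 2-(v, 3, 1) BIBD: block size k = 3, λ = 1.
Replication: r(k − 1) = λ(v − 1) ⇒ r·2 = 1125 − 1 = 1124 ⇒ r = 562.
Block count: bk = vr ⇒ b·3 = 1125·562 = 632250 ⇒ b = 210750.

r = 562, b = 210750.


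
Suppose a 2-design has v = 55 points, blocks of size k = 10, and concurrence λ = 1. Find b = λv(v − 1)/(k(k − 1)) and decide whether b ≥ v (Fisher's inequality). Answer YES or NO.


b = λv(v − 1)/(k(k − 1)) = 1·55·54/(10·9) = 2970/90 = 33.
Compare with v = 55: b < v, so Fisher's inequality fails.

NO
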